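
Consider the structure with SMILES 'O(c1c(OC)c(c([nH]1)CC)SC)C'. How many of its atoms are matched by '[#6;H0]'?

Check the 13 heavy atoms by environment: 1× n (aromatic, H1) → no; 4× c (aromatic, H0) → match; 2× O (H0) → no; 4× C (H3) → no; 1× C (H2) → no; 1× S (H0) → no.
That gives 4 matching atoms.

4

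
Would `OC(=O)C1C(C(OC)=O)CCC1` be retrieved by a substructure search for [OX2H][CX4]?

The pattern [OX2H][CX4] describes a hydroxyl oxygen bound to an sp3 (X4) carbon — an aliphatic alcohol.
The closest candidate here is a carboxylic acid group (-C(=O)OH), but the -OH is on a CX3 carbonyl carbon, not a CX4 carbon. No other fragment satisfies the full query, so there is no match.

No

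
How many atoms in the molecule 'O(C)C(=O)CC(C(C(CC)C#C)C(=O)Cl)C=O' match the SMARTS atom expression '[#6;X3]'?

Check the 17 heavy atoms by environment: 7× C (X4) → no; 2× C (X2) → no; 3× C (X3) → match; 3× O (X1) → no; 1× O (X2) → no; 1× Cl (X1) → no.
That gives 3 matching atoms.

3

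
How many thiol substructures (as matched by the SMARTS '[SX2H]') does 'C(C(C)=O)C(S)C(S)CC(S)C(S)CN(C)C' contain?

[SX2H] is the SMARTS for a thiol: an aliphatic sulfur with two connections, one being H.
The molecule carries 4 separate instances of a thiol (-SH) meeting every constraint; each maps to a distinct set of atoms, giving 4 matches.

4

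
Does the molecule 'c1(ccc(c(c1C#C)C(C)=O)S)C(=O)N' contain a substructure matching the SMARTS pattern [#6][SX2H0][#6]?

No

The pattern [#6][SX2H0][#6] describes an aliphatic sulfur bridging two carbons with no H on the sulfur — a thioether.
The closest candidate here is a thiol (-SH), but the sulfur has H1, not H0 bridging two carbons. No other fragment satisfies the full query, so there is no match.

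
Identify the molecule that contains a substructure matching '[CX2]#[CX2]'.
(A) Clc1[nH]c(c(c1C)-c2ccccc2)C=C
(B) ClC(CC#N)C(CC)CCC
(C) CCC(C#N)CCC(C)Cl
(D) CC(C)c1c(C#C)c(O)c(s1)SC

D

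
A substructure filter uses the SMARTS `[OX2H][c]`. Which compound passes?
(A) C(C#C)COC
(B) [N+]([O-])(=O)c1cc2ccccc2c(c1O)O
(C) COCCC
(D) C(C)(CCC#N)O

B

[OX2H][c] describes a hydroxyl oxygen attached to an aromatic carbon (a phenol).
(A) has a methoxy ether (-OCH3) but the oxygen has H0, not H1.
(B) contains a hydroxyl group (-OH), which satisfies every atom and bond constraint.
(C) has a methoxy ether (-OCH3) but the oxygen has H0, not H1.
(D) has a hydroxyl group (-OH) but the -OH is on an aliphatic carbon, not an aromatic c.
So the answer is (B).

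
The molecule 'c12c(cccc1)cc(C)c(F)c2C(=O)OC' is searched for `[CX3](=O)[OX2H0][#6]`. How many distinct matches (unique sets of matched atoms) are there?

[CX3](=O)[OX2H0][#6] is the SMARTS for an ester: a carbonyl carbon bonded to an oxygen that is itself bonded to carbon (no H on that O).
Exactly one fragment in the molecule meets all constraints, giving 1 match.

1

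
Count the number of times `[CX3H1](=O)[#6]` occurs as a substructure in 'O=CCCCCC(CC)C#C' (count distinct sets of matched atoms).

[CX3H1](=O)[#6] is the SMARTS for an aldehyde: an sp2 carbon with one H, double-bonded to O and single-bonded to carbon.
Exactly one fragment in the molecule meets all constraints, giving 1 match.

1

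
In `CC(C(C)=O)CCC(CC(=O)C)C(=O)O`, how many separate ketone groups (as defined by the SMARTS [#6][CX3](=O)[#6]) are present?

2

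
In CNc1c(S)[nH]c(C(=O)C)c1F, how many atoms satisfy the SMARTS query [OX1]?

1

The query [OX1] means: aliphatic oxygen with one total connection — typically a carbonyl =O or an oxide.
Check the 12 heavy atoms by environment: 1× n (aromatic, X3) → no; 4× c (aromatic, X3) → no; 1× C (X3) → no; 1× O (X1) → match; 2× C (X4) → no; 1× N (X3) → no; 1× S (X2) → no; 1× F (X1) → no.
That gives 1 matching atom.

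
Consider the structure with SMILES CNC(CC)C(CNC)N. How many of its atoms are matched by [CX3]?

0

The query [CX3] means: C with X3: aliphatic carbon with exactly 3 total connections.
Check the 10 heavy atoms by environment: 7× C (X4) → no; 3× N (X3) → no.
No environment satisfies the query, so 0 matching atoms.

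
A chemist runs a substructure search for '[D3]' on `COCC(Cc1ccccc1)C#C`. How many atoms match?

Check the 13 heavy atoms by environment: 3× C (D2) → no; 1× C (D3) → match; 1× c (aromatic, D3) → match; 5× c (aromatic, D2) → no; 1× O (D2) → no; 2× C (D1) → no.
Summing the matching environments: 1 + 1 = 2 matching atoms.

2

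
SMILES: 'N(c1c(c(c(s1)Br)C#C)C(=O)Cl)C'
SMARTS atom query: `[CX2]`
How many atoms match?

Check the 13 heavy atoms by environment: 1× s (aromatic, X2) → no; 4× c (aromatic, X3) → no; 2× C (X2) → match; 1× Br (X1) → no; 1× C (X3) → no; 1× O (X1) → no; 1× Cl (X1) → no; 1× N (X3) → no; 1× C (X4) → no.
That gives 2 matching atoms.

2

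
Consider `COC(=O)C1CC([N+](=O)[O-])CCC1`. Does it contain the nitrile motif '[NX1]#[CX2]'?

No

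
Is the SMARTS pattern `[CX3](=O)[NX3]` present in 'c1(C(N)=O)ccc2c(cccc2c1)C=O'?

The pattern [CX3](=O)[NX3] describes a carbonyl carbon bonded to a trivalent nitrogen — an amide.
The molecule carries a primary amide (-C(=O)NH2), whose atoms satisfy every constraint of the query, so the pattern matches.

Yes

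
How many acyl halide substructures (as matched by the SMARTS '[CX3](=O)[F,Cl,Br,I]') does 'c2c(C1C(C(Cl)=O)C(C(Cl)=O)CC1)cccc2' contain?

[CX3](=O)[F,Cl,Br,I] is the SMARTS for an acyl halide: a carbonyl carbon bonded to a halogen.
The molecule carries 2 separate instances of an acyl chloride (-C(=O)Cl) meeting every constraint; each maps to a distinct set of atoms, giving 2 matches.

2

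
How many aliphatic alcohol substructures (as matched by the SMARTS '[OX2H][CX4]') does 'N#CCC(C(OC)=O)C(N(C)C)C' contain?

0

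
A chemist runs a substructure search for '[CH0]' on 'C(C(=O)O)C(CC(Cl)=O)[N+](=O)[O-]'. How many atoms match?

2

Check the 12 heavy atoms by environment: 2× C (H2) → no; 1× C (H1) → no; 1× N (charge +1, H0) → no; 1× O (charge -1, H0) → no; 3× O (H0) → no; 2× C (H0) → match; 1× Cl (H0) → no; 1× O (H1) → no.
That gives 2 matching atoms.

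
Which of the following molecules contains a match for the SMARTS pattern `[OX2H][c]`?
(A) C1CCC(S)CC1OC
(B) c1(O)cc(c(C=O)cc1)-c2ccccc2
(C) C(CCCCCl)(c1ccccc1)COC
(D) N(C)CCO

B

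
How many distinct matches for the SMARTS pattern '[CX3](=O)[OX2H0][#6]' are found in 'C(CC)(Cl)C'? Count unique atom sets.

0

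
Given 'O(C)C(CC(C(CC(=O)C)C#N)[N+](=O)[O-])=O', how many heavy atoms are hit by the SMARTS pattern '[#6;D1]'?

Check the 16 heavy atoms by environment: 3× C (D2) → no; 4× C (D3) → no; 1× N (D1) → no; 1× N (charge +1, D3) → no; 1× O (charge -1, D1) → no; 3× O (D1) → no; 2× C (D1) → match; 1× O (D2) → no.
That gives 2 matching atoms.

2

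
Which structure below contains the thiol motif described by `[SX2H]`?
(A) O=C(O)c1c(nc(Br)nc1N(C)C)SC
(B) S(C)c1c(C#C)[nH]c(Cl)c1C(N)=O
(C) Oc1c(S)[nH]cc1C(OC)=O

C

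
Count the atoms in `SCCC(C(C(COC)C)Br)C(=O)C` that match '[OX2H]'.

0

The query [OX2H] means: aliphatic oxygen with two connections, one of which is H — an -OH oxygen.
Check the 14 heavy atoms by environment: 3× C (H2, X4) → no; 3× C (H1, X4) → no; 3× C (H3, X4) → no; 1× O (H0, X2) → no; 1× C (H0, X3) → no; 1× O (H0, X1) → no; 1× S (H1, X2) → no; 1× Br (H0, X1) → no.
No environment satisfies the query, so 0 matching atoms.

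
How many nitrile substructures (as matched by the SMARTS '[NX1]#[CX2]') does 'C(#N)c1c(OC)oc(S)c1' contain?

1

[NX1]#[CX2] is the SMARTS for a nitrile: a nitrogen triple-bonded to a two-connected carbon.
Exactly one fragment in the molecule meets all constraints, giving 1 match.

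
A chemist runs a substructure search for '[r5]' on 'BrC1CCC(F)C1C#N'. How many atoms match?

5

The query [r5] means: r5 matches atoms in a five-membered ring.
Check the 9 heavy atoms by environment: 5× C (in 5-ring) → match; 1× Br (acyclic) → no; 1× F (acyclic) → no; 1× C (acyclic) → no; 1× N (acyclic) → no.
That gives 5 matching atoms.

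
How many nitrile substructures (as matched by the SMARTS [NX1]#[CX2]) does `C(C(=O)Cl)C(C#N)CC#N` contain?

2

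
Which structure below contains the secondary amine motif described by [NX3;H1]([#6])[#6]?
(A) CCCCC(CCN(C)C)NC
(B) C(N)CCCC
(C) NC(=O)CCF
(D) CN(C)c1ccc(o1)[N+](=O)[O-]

[NX3;H1]([#6])[#6] describes a trivalent nitrogen with one H, bonded to two carbons (a secondary amine).
(A) contains an N-methylamino group (-NHCH3), which satisfies every atom and bond constraint.
(B) has a primary amino group (-NH2) but the nitrogen has H2 and only one carbon neighbour.
(C) has a primary amide (-C(=O)NH2) but the -C(=O)NH2 nitrogen has H2, not H1.
(D) has a dimethylamino group (-N(CH3)2) but the nitrogen has H0, not H1.
So the answer is (A).

A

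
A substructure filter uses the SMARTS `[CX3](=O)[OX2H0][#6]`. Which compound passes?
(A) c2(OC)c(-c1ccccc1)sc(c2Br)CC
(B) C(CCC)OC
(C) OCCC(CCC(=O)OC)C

[CX3](=O)[OX2H0][#6] describes a carbonyl carbon bonded to an oxygen that is itself bonded to carbon (no H on that O) (an ester).
(A) has a methoxy ether (-OCH3) but the ether oxygen is not adjacent to a C=O carbon.
(B) has a methoxy ether (-OCH3) but the ether oxygen is not adjacent to a C=O carbon.
(C) contains a methyl-ester group (-C(=O)OCH3), which satisfies every atom and bond constraint.
So the answer is (C).

C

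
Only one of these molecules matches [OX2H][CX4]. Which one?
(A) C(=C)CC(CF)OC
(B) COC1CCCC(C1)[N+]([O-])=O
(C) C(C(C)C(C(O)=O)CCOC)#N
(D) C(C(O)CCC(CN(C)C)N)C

D

[OX2H][CX4] describes a hydroxyl oxygen bound to an sp3 (X4) carbon (an aliphatic alcohol).
(A) has a methoxy ether (-OCH3) but the oxygen has H0 (ether), not H1.
(B) has a methoxy ether (-OCH3) but the oxygen has H0 (ether), not H1.
(C) has a carboxylic acid group (-C(=O)OH) but the -OH is on a CX3 carbonyl carbon, not a CX4 carbon.
(D) contains a hydroxyl group (-OH), which satisfies every atom and bond constraint.
So the answer is (D).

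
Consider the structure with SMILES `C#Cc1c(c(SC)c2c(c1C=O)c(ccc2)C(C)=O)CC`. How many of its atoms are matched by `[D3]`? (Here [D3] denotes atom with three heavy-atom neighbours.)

8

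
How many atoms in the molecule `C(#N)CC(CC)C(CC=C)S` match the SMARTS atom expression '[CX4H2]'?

3

The query [CX4H2] means: sp3 carbon (X4) with exactly two hydrogens.
Check the 11 heavy atoms by environment: 3× C (H2, X4) → match; 2× C (H1, X4) → no; 1× C (H1, X3) → no; 1× C (H2, X3) → no; 1× C (H0, X2) → no; 1× N (H0, X1) → no; 1× C (H3, X4) → no; 1× S (H1, X2) → no.
That gives 3 matching atoms.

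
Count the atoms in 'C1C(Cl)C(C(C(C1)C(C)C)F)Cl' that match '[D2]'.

2

The query [D2] means: atom with exactly two heavy-atom neighbours.
Check the 12 heavy atoms by environment: 2× C (D2) → match; 5× C (D3) → no; 2× C (D1) → no; 1× F (D1) → no; 2× Cl (D1) → no.
That gives 2 matching atoms.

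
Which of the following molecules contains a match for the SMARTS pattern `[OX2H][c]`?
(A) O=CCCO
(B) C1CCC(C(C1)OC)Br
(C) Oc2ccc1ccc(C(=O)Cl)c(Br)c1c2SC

C

[OX2H][c] describes a hydroxyl oxygen attached to an aromatic carbon (a phenol).
(A) has a hydroxyl group (-OH) but the -OH is on an aliphatic carbon, not an aromatic c.
(B) has a methoxy ether (-OCH3) but the oxygen has H0, not H1.
(C) contains a hydroxyl group (-OH), which satisfies every atom and bond constraint.
So the answer is (C).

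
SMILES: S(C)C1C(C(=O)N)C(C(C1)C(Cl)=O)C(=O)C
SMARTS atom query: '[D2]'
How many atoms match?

2

The query [D2] means: atom with exactly two heavy-atom neighbours.
Check the 16 heavy atoms by environment: 1× C (D2) → match; 7× C (D3) → no; 3× O (D1) → no; 2× C (D1) → no; 1× S (D2) → match; 1× Cl (D1) → no; 1× N (D1) → no.
Summing the matching environments: 1 + 1 = 2 matching atoms.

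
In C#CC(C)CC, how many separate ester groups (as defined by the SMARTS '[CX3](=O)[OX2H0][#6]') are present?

0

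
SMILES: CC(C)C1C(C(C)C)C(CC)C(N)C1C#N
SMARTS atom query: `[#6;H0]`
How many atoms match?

1

The query [#6;H0] means: any carbon with no attached hydrogen.
Check the 16 heavy atoms by environment: 7× C (H1) → no; 5× C (H3) → no; 1× C (H0) → match; 1× N (H0) → no; 1× N (H2) → no; 1× C (H2) → no.
That gives 1 matching atom.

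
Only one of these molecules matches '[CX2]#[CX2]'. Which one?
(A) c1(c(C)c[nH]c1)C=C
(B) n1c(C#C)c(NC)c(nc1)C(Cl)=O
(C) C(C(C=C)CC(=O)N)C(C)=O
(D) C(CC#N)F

[CX2]#[CX2] describes a carbon-carbon triple bond (an alkyne).
(A) has a vinyl group (-CH=CH2) but the C=C is a double bond; both carbons are CX3, not CX2.
(B) contains an ethynyl group (-C#CH), which satisfies every atom and bond constraint.
(C) has a vinyl group (-CH=CH2) but the C=C is a double bond; both carbons are CX3, not CX2.
(D) has a nitrile (-C#N) but the triple bond is C#N, not C#C.
So the answer is (B).

B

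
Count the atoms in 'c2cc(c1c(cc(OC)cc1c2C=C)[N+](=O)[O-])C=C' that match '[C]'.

5

Check the 19 heavy atoms by environment: 10× c (aromatic) → no; 5× C → match; 1× N (charge +1) → no; 1× O (charge -1) → no; 2× O → no.
That gives 5 matching atoms.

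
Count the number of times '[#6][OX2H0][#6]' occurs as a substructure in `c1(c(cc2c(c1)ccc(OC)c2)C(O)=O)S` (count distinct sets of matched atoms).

1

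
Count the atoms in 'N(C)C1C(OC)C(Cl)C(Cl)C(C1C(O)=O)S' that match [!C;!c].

7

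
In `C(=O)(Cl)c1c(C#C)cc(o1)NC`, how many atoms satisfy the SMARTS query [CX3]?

1

The query [CX3] means: C with X3: aliphatic carbon with exactly 3 total connections.
Check the 12 heavy atoms by environment: 1× o (aromatic, X2) → no; 4× c (aromatic, X3) → no; 1× N (X3) → no; 1× C (X4) → no; 2× C (X2) → no; 1× C (X3) → match; 1× O (X1) → no; 1× Cl (X1) → no.
That gives 1 matching atom.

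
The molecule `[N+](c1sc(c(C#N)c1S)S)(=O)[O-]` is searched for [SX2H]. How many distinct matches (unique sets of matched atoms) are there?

2

[SX2H] is the SMARTS for a thiol: an aliphatic sulfur with two connections, one being H.
The molecule carries 2 separate instances of a thiol (-SH) meeting every constraint; each maps to a distinct set of atoms, giving 2 matches.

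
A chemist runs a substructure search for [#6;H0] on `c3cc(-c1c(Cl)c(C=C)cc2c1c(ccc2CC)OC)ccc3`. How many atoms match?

8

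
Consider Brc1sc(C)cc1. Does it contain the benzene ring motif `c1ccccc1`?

The pattern c1ccccc1 describes six aromatic carbons in a ring — a benzene ring.
The closest candidate here is a methyl group (-CH3), but no six-membered all-carbon aromatic ring is present. No other fragment satisfies the full query, so there is no match.

No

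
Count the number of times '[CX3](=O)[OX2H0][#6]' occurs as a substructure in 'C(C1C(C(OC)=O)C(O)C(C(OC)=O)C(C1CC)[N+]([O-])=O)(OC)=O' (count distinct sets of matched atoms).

3

[CX3](=O)[OX2H0][#6] is the SMARTS for an ester: a carbonyl carbon bonded to an oxygen that is itself bonded to carbon (no H on that O).
The molecule carries 3 separate instances of a methyl-ester group (-C(=O)OCH3) meeting every constraint; each maps to a distinct set of atoms, giving 3 matches.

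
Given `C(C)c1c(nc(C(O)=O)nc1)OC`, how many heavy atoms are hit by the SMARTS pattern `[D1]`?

Check the 13 heavy atoms by environment: 2× n (aromatic, D2) → no; 3× c (aromatic, D3) → no; 1× c (aromatic, D2) → no; 1× C (D2) → no; 2× C (D1) → match; 1× C (D3) → no; 2× O (D1) → match; 1× O (D2) → no.
Summing the matching environments: 2 + 2 = 4 matching atoms.

4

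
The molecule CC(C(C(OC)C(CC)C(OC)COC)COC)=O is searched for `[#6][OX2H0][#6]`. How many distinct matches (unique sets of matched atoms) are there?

4

[#6][OX2H0][#6] is the SMARTS for an ether: an aliphatic oxygen bridging two carbons with no H on the oxygen.
The molecule carries 4 separate instances of a methoxy ether (-OCH3) meeting every constraint; each maps to a distinct set of atoms, giving 4 matches.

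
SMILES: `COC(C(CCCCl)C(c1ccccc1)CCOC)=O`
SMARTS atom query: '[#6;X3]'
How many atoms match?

Check the 20 heavy atoms by environment: 9× C (X4) → no; 2× O (X2) → no; 1× Cl (X1) → no; 1× C (X3) → match; 1× O (X1) → no; 6× c (aromatic, X3) → match.
Summing the matching environments: 1 + 6 = 7 matching atoms.

7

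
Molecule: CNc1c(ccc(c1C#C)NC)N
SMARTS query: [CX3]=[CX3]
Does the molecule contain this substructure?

No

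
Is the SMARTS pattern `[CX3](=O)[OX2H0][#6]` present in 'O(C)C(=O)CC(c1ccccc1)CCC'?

The pattern [CX3](=O)[OX2H0][#6] describes a carbonyl carbon bonded to an oxygen that is itself bonded to carbon (no H on that O) — an ester.
The molecule carries a methyl-ester group (-C(=O)OCH3), whose atoms satisfy every constraint of the query, so the pattern matches.

Yes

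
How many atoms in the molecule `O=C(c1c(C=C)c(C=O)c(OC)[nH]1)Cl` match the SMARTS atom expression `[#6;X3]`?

8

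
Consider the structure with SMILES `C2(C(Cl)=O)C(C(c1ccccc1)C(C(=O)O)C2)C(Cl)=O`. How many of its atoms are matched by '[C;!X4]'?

3

Check the 20 heavy atoms by environment: 5× C (X4) → no; 6× c (aromatic, X3) → no; 3× C (X3) → match; 3× O (X1) → no; 2× Cl (X1) → no; 1× O (X2) → no.
That gives 3 matching atoms.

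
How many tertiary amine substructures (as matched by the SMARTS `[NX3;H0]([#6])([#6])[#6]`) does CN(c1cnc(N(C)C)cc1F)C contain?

[NX3;H0]([#6])([#6])[#6] is the SMARTS for a tertiary amine: a trivalent nitrogen with no H, bonded to three carbons.
The molecule carries 2 separate instances of a dimethylamino group (-N(CH3)2) meeting every constraint; each maps to a distinct set of atoms, giving 2 matches.

2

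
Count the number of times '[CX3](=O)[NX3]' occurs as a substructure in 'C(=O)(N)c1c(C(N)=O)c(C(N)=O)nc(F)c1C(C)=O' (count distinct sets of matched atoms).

[CX3](=O)[NX3] is the SMARTS for an amide: a carbonyl carbon bonded to a trivalent nitrogen.
The molecule carries 3 separate instances of a primary amide (-C(=O)NH2) meeting every constraint; each maps to a distinct set of atoms, giving 3 matches.

3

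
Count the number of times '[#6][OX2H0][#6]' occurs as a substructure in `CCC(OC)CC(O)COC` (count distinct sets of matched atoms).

[#6][OX2H0][#6] is the SMARTS for an ether: an aliphatic oxygen bridging two carbons with no H on the oxygen.
The molecule carries 2 separate instances of a methoxy ether (-OCH3) meeting every constraint; each maps to a distinct set of atoms, giving 2 matches.

2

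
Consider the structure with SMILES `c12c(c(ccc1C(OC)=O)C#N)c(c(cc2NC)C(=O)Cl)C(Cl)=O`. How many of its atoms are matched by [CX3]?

3

The query [CX3] means: C with X3: aliphatic carbon with exactly 3 total connections.
Check the 24 heavy atoms by environment: 10× c (aromatic, X3) → no; 3× C (X3) → match; 3× O (X1) → no; 1× O (X2) → no; 2× C (X4) → no; 2× Cl (X1) → no; 1× C (X2) → no; 1× N (X1) → no; 1× N (X3) → no.
That gives 3 matching atoms.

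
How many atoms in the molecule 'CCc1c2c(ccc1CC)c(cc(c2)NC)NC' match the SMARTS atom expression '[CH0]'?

Check the 18 heavy atoms by environment: 6× c (aromatic, H0) → no; 4× c (aromatic, H1) → no; 2× N (H1) → no; 4× C (H3) → no; 2× C (H2) → no.
No environment satisfies the query, so 0 matching atoms.

0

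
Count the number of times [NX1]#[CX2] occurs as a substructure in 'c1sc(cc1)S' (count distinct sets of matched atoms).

0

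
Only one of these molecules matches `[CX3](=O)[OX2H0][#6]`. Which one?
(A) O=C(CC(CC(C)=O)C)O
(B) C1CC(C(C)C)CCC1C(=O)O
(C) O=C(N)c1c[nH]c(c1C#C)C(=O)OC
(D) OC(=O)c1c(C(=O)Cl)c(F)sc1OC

C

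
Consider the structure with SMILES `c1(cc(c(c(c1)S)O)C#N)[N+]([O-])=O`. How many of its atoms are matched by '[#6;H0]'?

The query [#6;H0] means: any carbon with no attached hydrogen.
Check the 13 heavy atoms by environment: 4× c (aromatic, H0) → match; 2× c (aromatic, H1) → no; 1× C (H0) → match; 1× N (H0) → no; 1× S (H1) → no; 1× N (charge +1, H0) → no; 1× O (charge -1, H0) → no; 1× O (H0) → no; 1× O (H1) → no.
Summing the matching environments: 4 + 1 = 5 matching atoms.

5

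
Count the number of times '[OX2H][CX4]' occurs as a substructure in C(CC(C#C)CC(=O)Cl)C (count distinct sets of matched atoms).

[OX2H][CX4] is the SMARTS for an aliphatic alcohol: a hydroxyl oxygen bound to an sp3 (X4) carbon.
No fragment in the molecule satisfies every constraint, giving 0 matches.

0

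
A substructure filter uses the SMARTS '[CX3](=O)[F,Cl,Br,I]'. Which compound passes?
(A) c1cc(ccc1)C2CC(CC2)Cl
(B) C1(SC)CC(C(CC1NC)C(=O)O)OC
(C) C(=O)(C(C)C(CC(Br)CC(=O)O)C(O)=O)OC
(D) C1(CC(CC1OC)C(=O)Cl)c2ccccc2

[CX3](=O)[F,Cl,Br,I] describes a carbonyl carbon bonded to a halogen (an acyl halide).
(A) has a chloro substituent but the Cl is not on a carbonyl carbon.
(B) has a carboxylic acid group (-C(=O)OH) but the carbonyl is bonded to -OH, not to a halogen.
(C) has a methyl-ester group (-C(=O)OCH3) but the carbonyl is bonded to -O-C, not to a halogen.
(D) contains an acyl chloride (-C(=O)Cl), which satisfies every atom and bond constraint.
So the answer is (D).

D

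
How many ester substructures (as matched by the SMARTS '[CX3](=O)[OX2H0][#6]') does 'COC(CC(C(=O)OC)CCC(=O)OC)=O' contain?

[CX3](=O)[OX2H0][#6] is the SMARTS for an ester: a carbonyl carbon bonded to an oxygen that is itself bonded to carbon (no H on that O).
The molecule carries 3 separate instances of a methyl-ester group (-C(=O)OCH3) meeting every constraint; each maps to a distinct set of atoms, giving 3 matches.

3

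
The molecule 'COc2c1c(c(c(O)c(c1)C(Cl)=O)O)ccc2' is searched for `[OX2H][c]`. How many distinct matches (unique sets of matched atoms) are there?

2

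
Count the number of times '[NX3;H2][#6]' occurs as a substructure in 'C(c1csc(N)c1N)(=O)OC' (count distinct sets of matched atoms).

2

[NX3;H2][#6] is the SMARTS for a primary amine: a trivalent nitrogen with two H attached to carbon.
The molecule carries 2 separate instances of a primary amino group (-NH2) meeting every constraint; each maps to a distinct set of atoms, giving 2 matches.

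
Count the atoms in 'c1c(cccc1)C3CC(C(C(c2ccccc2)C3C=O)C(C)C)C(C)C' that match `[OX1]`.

The query [OX1] means: aliphatic oxygen with one total connection — typically a carbonyl =O or an oxide.
Check the 26 heavy atoms by environment: 12× C (X4) → no; 1× C (X3) → no; 1× O (X1) → match; 12× c (aromatic, X3) → no.
That gives 1 matching atom.

1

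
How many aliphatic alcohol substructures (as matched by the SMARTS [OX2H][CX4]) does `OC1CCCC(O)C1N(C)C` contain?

2

[OX2H][CX4] is the SMARTS for an aliphatic alcohol: a hydroxyl oxygen bound to an sp3 (X4) carbon.
The molecule carries 2 separate instances of a hydroxyl group (-OH) meeting every constraint; each maps to a distinct set of atoms, giving 2 matches.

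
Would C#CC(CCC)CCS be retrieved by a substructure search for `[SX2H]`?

Yes

The pattern [SX2H] describes an aliphatic sulfur with two connections, one being H — a thiol.
The molecule carries a thiol (-SH), whose atoms satisfy every constraint of the query, so the pattern matches.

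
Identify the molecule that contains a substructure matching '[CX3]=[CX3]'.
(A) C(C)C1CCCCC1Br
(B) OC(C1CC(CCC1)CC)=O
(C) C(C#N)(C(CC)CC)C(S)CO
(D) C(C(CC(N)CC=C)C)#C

D

[CX3]=[CX3] describes a non-aromatic C=C double bond between two sp2 carbons (an alkene).
(A) has an ethyl group (-CH2CH3) but its C-C bond is a single bond between CX4 carbons, not CX3=CX3.
(B) has an ethyl group (-CH2CH3) but its C-C bond is a single bond between CX4 carbons, not CX3=CX3.
(C) has an ethyl group (-CH2CH3) but its C-C bond is a single bond between CX4 carbons, not CX3=CX3.
(D) contains a vinyl group (-CH=CH2), which satisfies every atom and bond constraint.
So the answer is (D).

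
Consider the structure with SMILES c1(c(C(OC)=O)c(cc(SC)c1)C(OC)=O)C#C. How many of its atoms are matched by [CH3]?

Check the 18 heavy atoms by environment: 4× c (aromatic, H0) → no; 2× c (aromatic, H1) → no; 3× C (H0) → no; 4× O (H0) → no; 3× C (H3) → match; 1× S (H0) → no; 1× C (H1) → no.
That gives 3 matching atoms.

3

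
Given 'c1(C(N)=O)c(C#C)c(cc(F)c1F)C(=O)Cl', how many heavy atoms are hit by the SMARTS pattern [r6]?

6

The query [r6] means: r6 matches atoms in a six-membered ring.
Check the 16 heavy atoms by environment: 6× c (aromatic, in 6-ring) → match; 4× C (acyclic) → no; 2× O (acyclic) → no; 1× N (acyclic) → no; 2× F (acyclic) → no; 1× Cl (acyclic) → no.
That gives 6 matching atoms.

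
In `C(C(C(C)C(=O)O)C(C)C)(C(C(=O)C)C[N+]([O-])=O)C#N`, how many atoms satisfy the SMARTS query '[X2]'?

2

The query [X2] means: any atom with exactly two total connections (bonds + H).
Check the 20 heavy atoms by environment: 10× C (X4) → no; 2× C (X3) → no; 3× O (X1) → no; 1× O (X2) → match; 1× C (X2) → match; 1× N (X1) → no; 1× N (charge +1, X3) → no; 1× O (charge -1, X1) → no.
Summing the matching environments: 1 + 1 = 2 matching atoms.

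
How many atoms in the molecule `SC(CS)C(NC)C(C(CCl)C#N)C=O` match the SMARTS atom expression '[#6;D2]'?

4

The query [#6;D2] means: any carbon bonded to exactly two heavy atoms.
Check the 15 heavy atoms by environment: 4× C (D2) → match; 4× C (D3) → no; 1× Cl (D1) → no; 1× O (D1) → no; 2× S (D1) → no; 1× N (D1) → no; 1× N (D2) → no; 1× C (D1) → no.
That gives 4 matching atoms.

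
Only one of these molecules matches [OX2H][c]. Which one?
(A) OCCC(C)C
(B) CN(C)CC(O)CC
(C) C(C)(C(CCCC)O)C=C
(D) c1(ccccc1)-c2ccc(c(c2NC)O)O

D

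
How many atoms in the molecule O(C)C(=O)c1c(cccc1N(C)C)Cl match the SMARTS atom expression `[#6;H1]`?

The query [#6;H1] means: any carbon bearing exactly one hydrogen.
Check the 14 heavy atoms by environment: 3× c (aromatic, H0) → no; 3× c (aromatic, H1) → match; 1× N (H0) → no; 3× C (H3) → no; 1× C (H0) → no; 2× O (H0) → no; 1× Cl (H0) → no.
That gives 3 matching atoms.

3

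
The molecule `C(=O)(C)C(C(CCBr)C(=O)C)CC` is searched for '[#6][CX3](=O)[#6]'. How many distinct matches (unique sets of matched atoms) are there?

[#6][CX3](=O)[#6] is the SMARTS for a ketone: a carbonyl carbon (no H) flanked by two carbons.
The molecule carries 2 separate instances of an acetyl/ketone group (-C(=O)CH3) meeting every constraint; each maps to a distinct set of atoms, giving 2 matches.

2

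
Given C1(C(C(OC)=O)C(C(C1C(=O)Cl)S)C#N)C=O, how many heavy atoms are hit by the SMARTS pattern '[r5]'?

5

Check the 17 heavy atoms by environment: 5× C (in 5-ring) → match; 5× C (acyclic) → no; 4× O (acyclic) → no; 1× Cl (acyclic) → no; 1× S (acyclic) → no; 1× N (acyclic) → no.
That gives 5 matching atoms.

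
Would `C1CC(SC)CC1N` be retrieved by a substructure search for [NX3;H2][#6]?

Yes

The pattern [NX3;H2][#6] describes a trivalent nitrogen with two H attached to carbon — a primary amine.
The molecule carries a primary amino group (-NH2), whose atoms satisfy every constraint of the query, so the pattern matches.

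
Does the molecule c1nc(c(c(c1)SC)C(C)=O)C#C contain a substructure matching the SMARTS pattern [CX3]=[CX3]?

No

The pattern [CX3]=[CX3] describes a non-aromatic C=C double bond between two sp2 carbons — an alkene.
The closest candidate here is an ethynyl group (-C#CH), but the C-C bond is a triple bond, not a double bond. No other fragment satisfies the full query, so there is no match.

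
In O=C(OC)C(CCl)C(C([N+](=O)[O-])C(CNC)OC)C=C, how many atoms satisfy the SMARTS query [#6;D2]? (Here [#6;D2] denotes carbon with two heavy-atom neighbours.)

3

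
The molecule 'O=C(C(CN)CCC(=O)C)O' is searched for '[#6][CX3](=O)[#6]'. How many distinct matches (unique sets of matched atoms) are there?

1

[#6][CX3](=O)[#6] is the SMARTS for a ketone: a carbonyl carbon (no H) flanked by two carbons.
Exactly one fragment in the molecule meets all constraints, giving 1 match.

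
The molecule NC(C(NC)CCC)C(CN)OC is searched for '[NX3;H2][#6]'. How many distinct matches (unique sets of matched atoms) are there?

2

[NX3;H2][#6] is the SMARTS for a primary amine: a trivalent nitrogen with two H attached to carbon.
The molecule carries 2 separate instances of a primary amino group (-NH2) meeting every constraint; each maps to a distinct set of atoms, giving 2 matches.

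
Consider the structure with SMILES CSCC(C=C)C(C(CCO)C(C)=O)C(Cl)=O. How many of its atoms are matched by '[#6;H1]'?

4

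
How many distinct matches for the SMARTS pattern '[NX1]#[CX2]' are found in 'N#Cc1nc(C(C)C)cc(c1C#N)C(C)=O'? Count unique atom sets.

2

[NX1]#[CX2] is the SMARTS for a nitrile: a nitrogen triple-bonded to a two-connected carbon.
The molecule carries 2 separate instances of a nitrile (-C#N) meeting every constraint; each maps to a distinct set of atoms, giving 2 matches.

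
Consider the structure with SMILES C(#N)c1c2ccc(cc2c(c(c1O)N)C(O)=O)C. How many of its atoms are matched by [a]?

10

Check the 18 heavy atoms by environment: 10× c (aromatic) → match; 3× C → no; 3× O → no; 2× N → no.
That gives 10 matching atoms.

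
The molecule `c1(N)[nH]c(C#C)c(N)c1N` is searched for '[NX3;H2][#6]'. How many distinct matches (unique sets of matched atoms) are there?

3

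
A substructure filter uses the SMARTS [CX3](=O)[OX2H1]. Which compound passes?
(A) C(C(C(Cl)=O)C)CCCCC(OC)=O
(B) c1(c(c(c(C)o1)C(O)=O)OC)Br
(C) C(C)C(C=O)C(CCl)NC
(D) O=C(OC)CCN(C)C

B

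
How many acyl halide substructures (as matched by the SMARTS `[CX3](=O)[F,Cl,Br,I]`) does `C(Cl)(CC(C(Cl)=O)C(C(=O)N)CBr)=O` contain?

[CX3](=O)[F,Cl,Br,I] is the SMARTS for an acyl halide: a carbonyl carbon bonded to a halogen.
The molecule carries 2 separate instances of an acyl chloride (-C(=O)Cl) meeting every constraint; each maps to a distinct set of atoms, giving 2 matches.

2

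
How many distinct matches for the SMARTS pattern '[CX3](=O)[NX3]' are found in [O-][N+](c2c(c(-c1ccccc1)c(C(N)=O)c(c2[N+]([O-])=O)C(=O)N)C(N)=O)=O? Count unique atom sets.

[CX3](=O)[NX3] is the SMARTS for an amide: a carbonyl carbon bonded to a trivalent nitrogen.
The molecule carries 3 separate instances of a primary amide (-C(=O)NH2) meeting every constraint; each maps to a distinct set of atoms, giving 3 matches.

3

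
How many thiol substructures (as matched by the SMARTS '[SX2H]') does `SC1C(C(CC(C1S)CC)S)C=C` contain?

[SX2H] is the SMARTS for a thiol: an aliphatic sulfur with two connections, one being H.
The molecule carries 3 separate instances of a thiol (-SH) meeting every constraint; each maps to a distinct set of atoms, giving 3 matches.

3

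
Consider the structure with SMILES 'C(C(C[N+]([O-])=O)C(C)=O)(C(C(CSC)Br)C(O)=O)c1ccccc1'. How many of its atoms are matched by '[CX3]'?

2

The query [CX3] means: C with X3: aliphatic carbon with exactly 3 total connections.
Check the 24 heavy atoms by environment: 8× C (X4) → no; 1× S (X2) → no; 1× N (charge +1, X3) → no; 1× O (charge -1, X1) → no; 3× O (X1) → no; 6× c (aromatic, X3) → no; 2× C (X3) → match; 1× O (X2) → no; 1× Br (X1) → no.
That gives 2 matching atoms.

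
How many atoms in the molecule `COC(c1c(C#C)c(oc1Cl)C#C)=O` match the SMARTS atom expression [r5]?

The query [r5] means: r5 matches atoms in a five-membered ring.
Check the 14 heavy atoms by environment: 1× o (aromatic, in 5-ring) → match; 4× c (aromatic, in 5-ring) → match; 6× C (acyclic) → no; 2× O (acyclic) → no; 1× Cl (acyclic) → no.
Summing the matching environments: 1 + 4 = 5 matching atoms.

5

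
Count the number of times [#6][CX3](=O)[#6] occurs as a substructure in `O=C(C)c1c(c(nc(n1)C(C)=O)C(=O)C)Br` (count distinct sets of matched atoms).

[#6][CX3](=O)[#6] is the SMARTS for a ketone: a carbonyl carbon (no H) flanked by two carbons.
The molecule carries 3 separate instances of an acetyl/ketone group (-C(=O)CH3) meeting every constraint; each maps to a distinct set of atoms, giving 3 matches.

3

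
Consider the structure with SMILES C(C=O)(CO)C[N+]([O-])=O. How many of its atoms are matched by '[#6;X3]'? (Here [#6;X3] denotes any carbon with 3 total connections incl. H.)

1

The query [#6;X3] means: any carbon (aromatic or not) with three total connections.
Check the 9 heavy atoms by environment: 3× C (X4) → no; 1× N (charge +1, X3) → no; 1× O (charge -1, X1) → no; 2× O (X1) → no; 1× C (X3) → match; 1× O (X2) → no.
That gives 1 matching atom.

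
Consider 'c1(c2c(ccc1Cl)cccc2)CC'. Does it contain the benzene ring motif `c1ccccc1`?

Yes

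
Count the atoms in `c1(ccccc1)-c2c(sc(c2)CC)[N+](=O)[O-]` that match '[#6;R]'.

10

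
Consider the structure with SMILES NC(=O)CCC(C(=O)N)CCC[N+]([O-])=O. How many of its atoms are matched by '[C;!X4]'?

2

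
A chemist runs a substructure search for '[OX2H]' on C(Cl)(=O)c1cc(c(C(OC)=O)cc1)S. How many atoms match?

0

The query [OX2H] means: aliphatic oxygen with two connections, one of which is H — an -OH oxygen.
Check the 14 heavy atoms by environment: 3× c (aromatic, H0, X3) → no; 3× c (aromatic, H1, X3) → no; 1× S (H1, X2) → no; 2× C (H0, X3) → no; 2× O (H0, X1) → no; 1× Cl (H0, X1) → no; 1× O (H0, X2) → no; 1× C (H3, X4) → no.
No environment satisfies the query, so 0 matching atoms.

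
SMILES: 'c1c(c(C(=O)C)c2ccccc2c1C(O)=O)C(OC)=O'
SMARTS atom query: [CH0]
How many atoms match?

The query [CH0] means: aliphatic carbon with no attached hydrogen.
Check the 20 heavy atoms by environment: 5× c (aromatic, H0) → no; 5× c (aromatic, H1) → no; 3× C (H0) → match; 4× O (H0) → no; 2× C (H3) → no; 1× O (H1) → no.
That gives 3 matching atoms.

3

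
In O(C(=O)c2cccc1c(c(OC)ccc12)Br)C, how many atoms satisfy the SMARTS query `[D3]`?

6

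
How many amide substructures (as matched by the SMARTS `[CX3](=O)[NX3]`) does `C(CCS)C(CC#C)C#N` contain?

0

[CX3](=O)[NX3] is the SMARTS for an amide: a carbonyl carbon bonded to a trivalent nitrogen.
The molecule has a nitrile (-C#N), but the nitrile N is NX1 (triple-bonded), not NX3; nothing else fits, so there are 0 matches.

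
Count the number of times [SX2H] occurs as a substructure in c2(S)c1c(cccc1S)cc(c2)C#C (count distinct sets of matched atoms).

[SX2H] is the SMARTS for a thiol: an aliphatic sulfur with two connections, one being H.
The molecule carries 2 separate instances of a thiol (-SH) meeting every constraint; each maps to a distinct set of atoms, giving 2 matches.

2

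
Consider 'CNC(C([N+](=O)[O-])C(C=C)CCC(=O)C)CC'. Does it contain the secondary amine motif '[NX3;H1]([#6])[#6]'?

The pattern [NX3;H1]([#6])[#6] describes a trivalent nitrogen with one H, bonded to two carbons — a secondary amine.
The molecule carries an N-methylamino group (-NHCH3), whose atoms satisfy every constraint of the query, so the pattern matches.

Yes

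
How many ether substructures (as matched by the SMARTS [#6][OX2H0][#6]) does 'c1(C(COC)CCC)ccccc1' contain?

[#6][OX2H0][#6] is the SMARTS for an ether: an aliphatic oxygen bridging two carbons with no H on the oxygen.
Exactly one fragment in the molecule meets all constraints, giving 1 match.

1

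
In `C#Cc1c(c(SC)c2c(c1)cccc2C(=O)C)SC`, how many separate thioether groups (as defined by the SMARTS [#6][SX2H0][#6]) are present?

2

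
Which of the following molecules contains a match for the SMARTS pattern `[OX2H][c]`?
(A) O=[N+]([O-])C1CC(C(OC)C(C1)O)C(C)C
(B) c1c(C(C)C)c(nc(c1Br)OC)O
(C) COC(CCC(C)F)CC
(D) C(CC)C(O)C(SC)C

B

[OX2H][c] describes a hydroxyl oxygen attached to an aromatic carbon (a phenol).
(A) has a hydroxyl group (-OH) but the -OH is on an aliphatic carbon, not an aromatic c.
(B) contains a hydroxyl group (-OH), which satisfies every atom and bond constraint.
(C) has a methoxy ether (-OCH3) but the oxygen has H0, not H1.
(D) has a hydroxyl group (-OH) but the -OH is on an aliphatic carbon, not an aromatic c.
So the answer is (B).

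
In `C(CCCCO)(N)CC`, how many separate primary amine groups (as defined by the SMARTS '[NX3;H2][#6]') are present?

1

[NX3;H2][#6] is the SMARTS for a primary amine: a trivalent nitrogen with two H attached to carbon.
Exactly one fragment in the molecule meets all constraints, giving 1 match.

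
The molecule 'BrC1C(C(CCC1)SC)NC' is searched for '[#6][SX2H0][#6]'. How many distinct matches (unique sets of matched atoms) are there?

1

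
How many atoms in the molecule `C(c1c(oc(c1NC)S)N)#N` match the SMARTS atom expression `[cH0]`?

Check the 11 heavy atoms by environment: 1× o (aromatic, H0) → no; 4× c (aromatic, H0) → match; 1× S (H1) → no; 1× C (H0) → no; 1× N (H0) → no; 1× N (H1) → no; 1× C (H3) → no; 1× N (H2) → no.
That gives 4 matching atoms.

4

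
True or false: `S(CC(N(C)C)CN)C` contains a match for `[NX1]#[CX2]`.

False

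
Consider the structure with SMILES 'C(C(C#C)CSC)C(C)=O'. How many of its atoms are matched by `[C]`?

8

The query [C] means: uppercase C matches aliphatic (non-aromatic) carbon only.
Check the 10 heavy atoms by environment: 8× C → match; 1× O → no; 1× S → no.
That gives 8 matching atoms.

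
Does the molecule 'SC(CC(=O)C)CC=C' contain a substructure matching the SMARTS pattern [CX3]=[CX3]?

Yes

The pattern [CX3]=[CX3] describes a non-aromatic C=C double bond between two sp2 carbons — an alkene.
The molecule carries a vinyl group (-CH=CH2), whose atoms satisfy every constraint of the query, so the pattern matches.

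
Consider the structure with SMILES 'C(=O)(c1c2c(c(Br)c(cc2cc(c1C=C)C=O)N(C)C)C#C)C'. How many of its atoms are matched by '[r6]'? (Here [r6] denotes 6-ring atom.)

The query [r6] means: r6 matches atoms in a six-membered ring.
Check the 23 heavy atoms by environment: 10× c (aromatic, in 6-ring) → match; 9× C (acyclic) → no; 2× O (acyclic) → no; 1× N (acyclic) → no; 1× Br (acyclic) → no.
That gives 10 matching atoms.

10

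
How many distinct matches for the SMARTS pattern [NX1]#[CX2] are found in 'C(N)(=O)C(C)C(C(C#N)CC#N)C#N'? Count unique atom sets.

3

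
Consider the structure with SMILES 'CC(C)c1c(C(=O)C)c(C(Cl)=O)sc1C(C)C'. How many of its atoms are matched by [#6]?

The query [#6] means: #6 matches any atom with atomic number 6 (carbon, aromatic or aliphatic).
Check the 17 heavy atoms by environment: 1× s (aromatic) → no; 4× c (aromatic) → match; 9× C → match; 2× O → no; 1× Cl → no.
Summing the matching environments: 4 + 9 = 13 matching atoms.

13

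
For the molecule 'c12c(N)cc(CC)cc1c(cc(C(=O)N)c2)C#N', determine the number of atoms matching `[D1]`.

Check the 18 heavy atoms by environment: 6× c (aromatic, D3) → no; 4× c (aromatic, D2) → no; 3× N (D1) → match; 1× C (D3) → no; 1× O (D1) → match; 2× C (D2) → no; 1× C (D1) → match.
Summing the matching environments: 3 + 1 + 1 = 5 matching atoms.

5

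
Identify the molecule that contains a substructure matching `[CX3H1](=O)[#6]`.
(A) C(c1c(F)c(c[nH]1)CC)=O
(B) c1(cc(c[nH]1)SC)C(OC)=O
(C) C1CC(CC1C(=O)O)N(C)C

A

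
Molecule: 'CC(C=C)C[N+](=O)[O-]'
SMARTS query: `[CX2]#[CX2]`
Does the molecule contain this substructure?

No

The pattern [CX2]#[CX2] describes a carbon-carbon triple bond — an alkyne.
The closest candidate here is a vinyl group (-CH=CH2), but the C=C is a double bond; both carbons are CX3, not CX2. No other fragment satisfies the full query, so there is no match.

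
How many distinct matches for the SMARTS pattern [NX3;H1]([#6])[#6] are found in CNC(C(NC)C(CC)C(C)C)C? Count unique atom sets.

[NX3;H1]([#6])[#6] is the SMARTS for a secondary amine: a trivalent nitrogen with one H, bonded to two carbons.
The molecule carries 2 separate instances of an N-methylamino group (-NHCH3) meeting every constraint; each maps to a distinct set of atoms, giving 2 matches.

2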